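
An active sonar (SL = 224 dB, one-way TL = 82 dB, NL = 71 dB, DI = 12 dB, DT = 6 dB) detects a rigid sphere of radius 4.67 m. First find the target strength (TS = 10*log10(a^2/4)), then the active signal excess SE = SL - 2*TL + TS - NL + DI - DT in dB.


Step 1: TS = 10*log10(4.67^2/4) = 7.37 dB
Step 2: SE = SL - 2*TL + TS - NL + DI - DT = 224 - 2*82 + (7.37) - 71 + 12 - 6 = 2.37

2.37 dB


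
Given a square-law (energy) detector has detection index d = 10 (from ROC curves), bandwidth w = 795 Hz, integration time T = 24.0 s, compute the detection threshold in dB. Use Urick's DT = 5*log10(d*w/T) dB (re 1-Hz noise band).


DT = 5*log10(d*w/T) = 5*log10(10 * 795 / 24.0) = 5*log10(331.25) = 12.6

12.6 dB


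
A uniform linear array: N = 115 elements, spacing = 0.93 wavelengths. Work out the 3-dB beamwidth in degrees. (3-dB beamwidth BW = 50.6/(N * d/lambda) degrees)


BW = 50.6 / (115 * 0.93) = 50.6 / 106.95 = 0.47

0.47 deg


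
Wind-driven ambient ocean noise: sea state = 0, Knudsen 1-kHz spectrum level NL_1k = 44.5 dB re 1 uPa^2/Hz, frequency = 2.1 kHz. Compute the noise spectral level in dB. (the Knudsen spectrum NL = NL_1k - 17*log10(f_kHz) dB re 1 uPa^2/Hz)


NL = NL_1k - 17*log10(f_kHz) = 44.5 - 17*log10(2.1) = 44.5 - (5.48) = 39.02

39.02 dB


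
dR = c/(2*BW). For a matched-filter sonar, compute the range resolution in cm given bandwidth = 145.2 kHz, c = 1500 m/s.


dR = c/(2*BW) = 1500 / (2 * 145.2e3) = 0.0052 m = 0.52 cm

0.52 cm


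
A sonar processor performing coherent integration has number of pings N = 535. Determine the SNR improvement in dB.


Gain = 10*log10(535) = 27.28

27.28 dB


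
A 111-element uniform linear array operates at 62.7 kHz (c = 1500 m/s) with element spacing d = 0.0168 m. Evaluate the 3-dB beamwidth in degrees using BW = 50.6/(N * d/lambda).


0.65 deg


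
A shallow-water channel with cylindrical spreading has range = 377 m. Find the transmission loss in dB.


TL = 10*log10(377) = 25.76

25.76 dB


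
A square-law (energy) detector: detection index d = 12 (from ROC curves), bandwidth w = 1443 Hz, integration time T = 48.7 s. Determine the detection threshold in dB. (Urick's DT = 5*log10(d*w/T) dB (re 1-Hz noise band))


12.75 dB


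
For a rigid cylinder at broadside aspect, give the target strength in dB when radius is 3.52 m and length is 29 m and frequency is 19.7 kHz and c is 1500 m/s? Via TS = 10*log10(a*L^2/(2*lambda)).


lambda = 1500/19700 = 0.07614 m
TS = 10*log10(3.52*29^2/(2*0.07614)) = 42.89

42.89 dB


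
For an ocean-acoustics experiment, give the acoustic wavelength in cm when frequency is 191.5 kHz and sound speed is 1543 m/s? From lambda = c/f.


lambda = c/f = 1543 / 191500 = 0.0081 m = 0.81 cm

0.81 cm


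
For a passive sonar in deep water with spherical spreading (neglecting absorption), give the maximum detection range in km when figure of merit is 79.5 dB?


At max range FOM = TL, so 20*log10(R) = 79.5
R = 10^(79.5/20) = 9440.61 m = 9.44 km

9.44 km


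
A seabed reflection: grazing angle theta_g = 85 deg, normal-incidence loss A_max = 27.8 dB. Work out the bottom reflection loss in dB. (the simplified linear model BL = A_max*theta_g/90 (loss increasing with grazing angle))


BL = A_max * theta_g / 90 = 27.8 * 85 / 90 = 26.26

26.26 dB


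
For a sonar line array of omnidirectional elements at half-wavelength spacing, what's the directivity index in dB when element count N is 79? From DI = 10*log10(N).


18.98 dB


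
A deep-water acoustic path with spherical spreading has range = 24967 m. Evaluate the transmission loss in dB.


TL = 20*log10(24967) = 87.95

87.95 dB


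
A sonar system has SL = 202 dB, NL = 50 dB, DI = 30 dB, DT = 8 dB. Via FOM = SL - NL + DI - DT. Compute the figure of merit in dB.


174 dB


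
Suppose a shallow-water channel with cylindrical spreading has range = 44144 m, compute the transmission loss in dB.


TL = 10*log10(44144) = 46.45

46.45 dB


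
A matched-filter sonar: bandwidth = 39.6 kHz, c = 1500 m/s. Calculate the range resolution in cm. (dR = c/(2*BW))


1.89 cm


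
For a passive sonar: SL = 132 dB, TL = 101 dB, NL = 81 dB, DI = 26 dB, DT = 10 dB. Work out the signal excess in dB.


SE = SL - TL - NL + DI - DT = 132 - 101 - 81 + 26 - 10 = -34

-34 dB


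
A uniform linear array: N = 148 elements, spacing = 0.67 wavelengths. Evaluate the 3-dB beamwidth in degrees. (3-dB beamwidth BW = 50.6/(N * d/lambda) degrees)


BW = 50.6 / (148 * 0.67) = 50.6 / 99.16 = 0.51

0.51 deg


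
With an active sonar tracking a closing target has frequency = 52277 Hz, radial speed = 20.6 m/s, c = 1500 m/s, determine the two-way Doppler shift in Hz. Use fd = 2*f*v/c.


fd = 2*f*v/c = 2 * 52277 * 20.6 / 1500 = 1435.87

1435.87 Hz


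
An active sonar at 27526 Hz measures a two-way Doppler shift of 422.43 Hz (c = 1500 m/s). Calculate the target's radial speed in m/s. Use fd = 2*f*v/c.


11.51 m/s


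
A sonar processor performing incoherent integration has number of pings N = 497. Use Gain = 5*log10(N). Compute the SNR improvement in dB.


Gain = 5*log10(497) = 13.48

13.48 dB


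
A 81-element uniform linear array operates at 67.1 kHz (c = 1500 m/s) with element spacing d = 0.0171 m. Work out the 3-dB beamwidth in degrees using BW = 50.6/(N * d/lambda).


Step 1: lambda = 1500/67100 = 0.02235 m
Step 2: d/lambda = 0.0171/0.02235 = 0.7651
Step 3: BW = 50.6/(N * d/lambda) = 50.6/(81 * 0.7651) = 0.82

0.82 deg


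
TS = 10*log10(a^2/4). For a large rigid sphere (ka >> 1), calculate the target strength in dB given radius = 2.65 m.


2.44 dB


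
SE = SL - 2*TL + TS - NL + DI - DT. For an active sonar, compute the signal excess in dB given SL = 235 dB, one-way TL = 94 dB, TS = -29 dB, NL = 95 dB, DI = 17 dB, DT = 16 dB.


SE = SL - 2*TL + TS - NL + DI - DT = 235 - 2*94 + (-29) - 95 + 17 - 16 = -76

-76 dB


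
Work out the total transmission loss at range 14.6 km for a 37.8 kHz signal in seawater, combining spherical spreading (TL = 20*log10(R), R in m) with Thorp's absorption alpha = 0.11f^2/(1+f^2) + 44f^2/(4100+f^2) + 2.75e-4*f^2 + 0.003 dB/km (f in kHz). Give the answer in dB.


Step 1 (Thorp): alpha = 0.11*1428.84/(1+1428.84) + 44*1428.84/(4100+1428.84) + 2.75e-4*1428.84 + 0.003 = 11.8769 dB/km
Step 2: TL_spread = 20*log10(14600) = 83.29 dB
Step 3: TL_abs = alpha*R = 11.8769 * 14.6 = 173.4 dB
Step 4: TL_total = 83.29 + 173.4 = 256.69

256.69 dB


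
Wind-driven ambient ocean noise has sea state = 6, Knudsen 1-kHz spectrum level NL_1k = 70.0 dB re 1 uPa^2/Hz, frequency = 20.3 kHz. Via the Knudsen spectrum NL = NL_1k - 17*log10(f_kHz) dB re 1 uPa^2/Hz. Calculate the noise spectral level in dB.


NL = NL_1k - 17*log10(f_kHz) = 70.0 - 17*log10(20.3) = 70.0 - (22.23) = 47.77

47.77 dB


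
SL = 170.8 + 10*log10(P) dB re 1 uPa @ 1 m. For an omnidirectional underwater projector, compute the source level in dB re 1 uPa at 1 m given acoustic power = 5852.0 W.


208.47 dB


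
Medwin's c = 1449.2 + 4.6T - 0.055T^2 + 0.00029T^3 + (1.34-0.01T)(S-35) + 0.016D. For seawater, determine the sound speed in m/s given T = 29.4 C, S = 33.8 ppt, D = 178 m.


1545.86 m/s


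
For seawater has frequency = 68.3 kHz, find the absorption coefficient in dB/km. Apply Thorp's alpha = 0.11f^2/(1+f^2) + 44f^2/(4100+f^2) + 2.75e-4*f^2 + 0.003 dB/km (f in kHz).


24.814 dB/km


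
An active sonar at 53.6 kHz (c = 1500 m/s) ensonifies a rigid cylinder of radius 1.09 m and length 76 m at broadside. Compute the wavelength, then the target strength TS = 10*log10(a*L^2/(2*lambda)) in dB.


Step 1: lambda = c/f = 1500/53600 = 0.02799 m
Step 2: TS = 10*log10(a*L^2/(2*lambda)) = 10*log10(1.09*76^2/(2*0.02799)) = 50.51

50.51 dB


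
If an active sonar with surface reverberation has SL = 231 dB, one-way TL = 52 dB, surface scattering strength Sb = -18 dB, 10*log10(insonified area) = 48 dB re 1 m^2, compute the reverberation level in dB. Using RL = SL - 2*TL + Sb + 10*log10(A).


RL = SL - 2*TL + Sb + 10*log10(A) = 231 - 2*52 + (-18) + 48 = 157

157 dB


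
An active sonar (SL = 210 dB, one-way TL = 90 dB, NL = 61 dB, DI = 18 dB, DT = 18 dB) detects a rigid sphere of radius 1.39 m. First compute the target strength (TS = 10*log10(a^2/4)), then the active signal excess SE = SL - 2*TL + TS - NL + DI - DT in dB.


Step 1: TS = 10*log10(1.39^2/4) = -3.16 dB
Step 2: SE = SL - 2*TL + TS - NL + DI - DT = 210 - 2*90 + (-3.16) - 61 + 18 - 18 = -34.16

-34.16 dB


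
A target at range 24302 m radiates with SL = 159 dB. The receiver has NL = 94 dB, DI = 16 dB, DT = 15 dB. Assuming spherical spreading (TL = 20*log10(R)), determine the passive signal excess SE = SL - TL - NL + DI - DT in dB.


-21.71 dB


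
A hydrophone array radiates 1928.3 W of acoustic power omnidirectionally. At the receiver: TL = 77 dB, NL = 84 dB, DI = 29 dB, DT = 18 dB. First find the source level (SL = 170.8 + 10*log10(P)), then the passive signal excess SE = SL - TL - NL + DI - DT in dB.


Step 1: SL = 170.8 + 10*log10(1928.3) = 203.65 dB
Step 2: SE = SL - TL - NL + DI - DT = 203.65 - 77 - 84 + 29 - 18 = 53.65

53.65 dB


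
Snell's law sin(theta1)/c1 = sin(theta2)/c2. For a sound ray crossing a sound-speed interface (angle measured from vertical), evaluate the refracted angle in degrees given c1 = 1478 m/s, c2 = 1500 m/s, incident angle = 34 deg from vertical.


34.58 deg


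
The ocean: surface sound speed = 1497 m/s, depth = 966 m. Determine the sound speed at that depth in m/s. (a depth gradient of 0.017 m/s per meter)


c = 1497 + 0.017 * 966 = 1513.422

1513.422 m/s


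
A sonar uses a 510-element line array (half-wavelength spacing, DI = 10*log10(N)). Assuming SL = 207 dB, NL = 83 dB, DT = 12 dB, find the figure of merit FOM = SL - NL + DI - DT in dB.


139.08 dB


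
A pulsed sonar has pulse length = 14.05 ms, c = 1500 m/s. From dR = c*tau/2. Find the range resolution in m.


dR = c*tau/2 = 1500 * 14.05e-3 / 2 = 10.5375

10.5375 m


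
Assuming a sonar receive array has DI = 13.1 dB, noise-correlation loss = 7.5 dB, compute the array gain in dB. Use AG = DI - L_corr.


5.6 dB


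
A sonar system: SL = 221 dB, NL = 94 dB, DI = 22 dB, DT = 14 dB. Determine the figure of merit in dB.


135 dB


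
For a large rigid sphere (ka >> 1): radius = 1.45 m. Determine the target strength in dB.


TS = 10*log10(1.45^2 / 4) = 10*log10(0.525625) = -2.79

-2.79 dB


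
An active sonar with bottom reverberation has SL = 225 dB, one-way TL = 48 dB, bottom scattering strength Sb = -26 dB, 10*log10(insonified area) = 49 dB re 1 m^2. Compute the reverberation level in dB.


RL = SL - 2*TL + Sb + 10*log10(A) = 225 - 2*48 + (-26) + 49 = 152

152 dB


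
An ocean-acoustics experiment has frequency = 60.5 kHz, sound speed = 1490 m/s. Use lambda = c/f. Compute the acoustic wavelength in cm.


2.46 cm


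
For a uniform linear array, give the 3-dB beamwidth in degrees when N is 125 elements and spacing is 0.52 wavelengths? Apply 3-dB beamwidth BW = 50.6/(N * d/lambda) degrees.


BW = 50.6 / (125 * 0.52) = 50.6 / 65.0 = 0.78

0.78 deg


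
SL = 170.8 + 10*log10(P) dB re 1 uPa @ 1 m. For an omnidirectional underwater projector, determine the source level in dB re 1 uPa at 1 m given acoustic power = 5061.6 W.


207.84 dB


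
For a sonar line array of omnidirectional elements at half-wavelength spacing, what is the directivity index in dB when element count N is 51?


DI = 10*log10(51) = 17.08

17.08 dB


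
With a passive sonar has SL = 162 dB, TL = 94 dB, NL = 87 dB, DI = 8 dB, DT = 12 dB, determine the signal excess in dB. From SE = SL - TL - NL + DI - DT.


SE = SL - TL - NL + DI - DT = 162 - 94 - 87 + 8 - 12 = -23

-23 dB


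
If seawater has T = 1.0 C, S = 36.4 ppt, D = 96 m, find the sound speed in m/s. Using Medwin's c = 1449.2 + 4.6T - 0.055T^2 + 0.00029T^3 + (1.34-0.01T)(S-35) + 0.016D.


c = 1449.2 + 4.6*1.0 - 0.055*1.0^2 + 0.00029*1.0^3 + (1.34 - 0.01*1.0)*(36.4 - 35) + 0.016*96 = 1457.14

1457.14 m/s


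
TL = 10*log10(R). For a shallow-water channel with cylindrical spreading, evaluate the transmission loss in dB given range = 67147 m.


48.27 dB


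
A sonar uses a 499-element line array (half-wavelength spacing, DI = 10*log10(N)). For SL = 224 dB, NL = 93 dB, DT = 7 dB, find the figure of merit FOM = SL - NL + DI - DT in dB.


150.98 dB


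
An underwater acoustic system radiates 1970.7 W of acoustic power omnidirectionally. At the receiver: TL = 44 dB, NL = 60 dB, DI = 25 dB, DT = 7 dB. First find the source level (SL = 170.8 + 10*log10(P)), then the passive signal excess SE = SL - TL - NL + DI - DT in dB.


Step 1: SL = 170.8 + 10*log10(1970.7) = 203.75 dB
Step 2: SE = SL - TL - NL + DI - DT = 203.75 - 44 - 60 + 25 - 7 = 117.75

117.75 dB


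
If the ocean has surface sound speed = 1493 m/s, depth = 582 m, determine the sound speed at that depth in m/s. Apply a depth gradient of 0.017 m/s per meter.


c = 1493 + 0.017 * 582 = 1502.894

1502.894 m/s


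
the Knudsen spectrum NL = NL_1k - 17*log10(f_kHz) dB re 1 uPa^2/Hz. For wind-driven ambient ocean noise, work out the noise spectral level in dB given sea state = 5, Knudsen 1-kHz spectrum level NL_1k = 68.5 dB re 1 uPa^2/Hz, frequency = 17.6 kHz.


NL = NL_1k - 17*log10(f_kHz) = 68.5 - 17*log10(17.6) = 68.5 - (21.17) = 47.33

47.33 dB


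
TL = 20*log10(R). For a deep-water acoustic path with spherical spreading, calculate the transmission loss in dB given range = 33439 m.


TL = 20*log10(33439) = 90.49

90.49 dB


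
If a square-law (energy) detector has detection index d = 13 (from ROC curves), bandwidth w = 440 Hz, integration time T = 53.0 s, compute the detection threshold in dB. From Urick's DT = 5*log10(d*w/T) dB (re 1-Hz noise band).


DT = 5*log10(d*w/T) = 5*log10(13 * 440 / 53.0) = 5*log10(107.92) = 10.17

10.17 dB


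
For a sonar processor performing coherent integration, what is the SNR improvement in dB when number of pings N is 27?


Gain = 10*log10(27) = 14.31

14.31 dB


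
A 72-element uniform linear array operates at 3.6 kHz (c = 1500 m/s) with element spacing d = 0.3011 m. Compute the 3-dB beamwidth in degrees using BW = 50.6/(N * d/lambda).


Step 1: lambda = 1500/3600 = 0.41667 m
Step 2: d/lambda = 0.3011/0.41667 = 0.7226
Step 3: BW = 50.6/(N * d/lambda) = 50.6/(72 * 0.7226) = 0.97

0.97 deg


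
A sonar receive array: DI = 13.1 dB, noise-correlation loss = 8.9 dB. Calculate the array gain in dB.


AG = DI - L_corr = 13.1 - 8.9 = 4.2

4.2 dB


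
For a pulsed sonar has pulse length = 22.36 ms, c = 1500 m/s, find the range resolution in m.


16.77 m


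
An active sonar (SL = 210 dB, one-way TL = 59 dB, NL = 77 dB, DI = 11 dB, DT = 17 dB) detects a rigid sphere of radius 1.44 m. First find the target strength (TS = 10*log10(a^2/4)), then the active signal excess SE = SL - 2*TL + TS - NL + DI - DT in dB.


Step 1: TS = 10*log10(1.44^2/4) = -2.85 dB
Step 2: SE = SL - 2*TL + TS - NL + DI - DT = 210 - 2*59 + (-2.85) - 77 + 11 - 17 = 6.15

6.15 dB


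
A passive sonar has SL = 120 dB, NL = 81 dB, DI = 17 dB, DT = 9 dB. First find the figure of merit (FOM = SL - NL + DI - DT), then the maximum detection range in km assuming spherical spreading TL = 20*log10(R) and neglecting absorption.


Step 1: FOM = SL - NL + DI - DT = 120 - 81 + 17 - 9 = 47 dB
Step 2: at max range FOM = TL = 20*log10(R), so R = 10^(47/20) = 223.87 m = 0.22 km

0.22 km


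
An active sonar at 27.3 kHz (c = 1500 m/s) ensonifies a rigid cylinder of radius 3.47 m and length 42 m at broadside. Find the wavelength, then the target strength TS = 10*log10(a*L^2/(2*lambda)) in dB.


Step 1: lambda = c/f = 1500/27300 = 0.05495 m
Step 2: TS = 10*log10(a*L^2/(2*lambda)) = 10*log10(3.47*42^2/(2*0.05495)) = 47.46

47.46 dB


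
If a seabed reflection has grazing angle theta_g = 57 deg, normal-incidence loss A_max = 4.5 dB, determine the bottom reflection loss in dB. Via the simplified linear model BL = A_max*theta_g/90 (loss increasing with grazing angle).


2.85 dB


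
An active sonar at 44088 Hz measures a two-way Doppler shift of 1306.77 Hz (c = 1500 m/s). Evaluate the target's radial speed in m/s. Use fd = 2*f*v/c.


22.23 m/s


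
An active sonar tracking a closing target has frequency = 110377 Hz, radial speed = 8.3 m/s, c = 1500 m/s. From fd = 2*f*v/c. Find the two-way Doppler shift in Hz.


fd = 2*f*v/c = 2 * 110377 * 8.3 / 1500 = 1221.51

1221.51 Hz


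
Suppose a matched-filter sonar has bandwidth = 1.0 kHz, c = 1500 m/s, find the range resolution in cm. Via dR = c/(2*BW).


dR = c/(2*BW) = 1500 / (2 * 1.0e3) = 0.75 m = 75.0 cm

75.0 cm


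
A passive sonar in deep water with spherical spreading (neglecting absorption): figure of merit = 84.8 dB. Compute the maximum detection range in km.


At max range FOM = TL, so 20*log10(R) = 84.8
R = 10^(84.8/20) = 17378.01 m = 17.38 km

17.38 km


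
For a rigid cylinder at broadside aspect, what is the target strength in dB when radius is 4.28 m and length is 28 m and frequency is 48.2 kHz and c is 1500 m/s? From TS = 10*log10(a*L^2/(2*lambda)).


lambda = 1500/48200 = 0.03112 m
TS = 10*log10(4.28*28^2/(2*0.03112)) = 47.32

47.32 dB


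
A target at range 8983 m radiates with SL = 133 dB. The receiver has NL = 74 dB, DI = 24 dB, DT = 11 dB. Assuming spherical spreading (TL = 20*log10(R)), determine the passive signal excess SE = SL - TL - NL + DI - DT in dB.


-7.07 dB


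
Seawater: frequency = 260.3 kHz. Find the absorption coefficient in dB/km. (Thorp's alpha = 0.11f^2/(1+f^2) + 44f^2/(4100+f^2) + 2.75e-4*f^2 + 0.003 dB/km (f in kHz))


f^2 = 67756.09
alpha = 0.11*67756.09/(1+67756.09) + 44*67756.09/(4100+67756.09) + 2.75e-4*67756.09 + 0.003 = 60.235

60.235 dB/km


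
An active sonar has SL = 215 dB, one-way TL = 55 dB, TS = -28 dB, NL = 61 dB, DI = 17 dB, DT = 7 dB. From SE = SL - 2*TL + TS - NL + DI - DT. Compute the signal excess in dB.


SE = SL - 2*TL + TS - NL + DI - DT = 215 - 2*55 + (-28) - 61 + 17 - 7 = 26

26 dB


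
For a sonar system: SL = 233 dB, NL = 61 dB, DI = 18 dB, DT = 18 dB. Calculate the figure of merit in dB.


FOM = SL - NL + DI - DT = 233 - 61 + 18 - 18 = 172

172 dB


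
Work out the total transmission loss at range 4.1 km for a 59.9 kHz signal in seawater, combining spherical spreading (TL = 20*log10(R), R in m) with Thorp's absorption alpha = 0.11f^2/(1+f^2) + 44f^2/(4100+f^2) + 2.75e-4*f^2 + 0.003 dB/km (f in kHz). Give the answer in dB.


160.96 dB


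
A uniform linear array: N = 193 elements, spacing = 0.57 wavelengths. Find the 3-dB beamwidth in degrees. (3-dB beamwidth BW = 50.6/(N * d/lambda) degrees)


0.46 deg


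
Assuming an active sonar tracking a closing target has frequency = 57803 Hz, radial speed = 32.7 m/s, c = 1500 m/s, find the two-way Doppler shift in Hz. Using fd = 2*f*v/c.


fd = 2*f*v/c = 2 * 57803 * 32.7 / 1500 = 2520.21

2520.21 Hz


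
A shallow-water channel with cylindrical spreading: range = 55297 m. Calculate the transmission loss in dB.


TL = 10*log10(55297) = 47.43

47.43 dB


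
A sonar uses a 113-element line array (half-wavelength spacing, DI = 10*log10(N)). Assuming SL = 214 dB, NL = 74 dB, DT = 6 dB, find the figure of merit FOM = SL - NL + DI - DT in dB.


Step 1: DI = 10*log10(113) = 20.53 dB
Step 2: FOM = SL - NL + DI - DT = 214 - 74 + 20.53 - 6 = 154.53

154.53 dB


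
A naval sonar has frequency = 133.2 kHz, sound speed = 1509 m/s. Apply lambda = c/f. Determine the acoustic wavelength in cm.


lambda = c/f = 1509 / 133200 = 0.0113 m = 1.13 cm

1.13 cm


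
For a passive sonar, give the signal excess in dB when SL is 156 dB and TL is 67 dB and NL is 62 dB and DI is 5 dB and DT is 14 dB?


SE = SL - TL - NL + DI - DT = 156 - 67 - 62 + 5 - 14 = 18

18 dB


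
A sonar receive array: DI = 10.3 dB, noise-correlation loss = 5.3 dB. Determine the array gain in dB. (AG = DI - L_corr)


AG = DI - L_corr = 10.3 - 5.3 = 5.0

5.0 dB


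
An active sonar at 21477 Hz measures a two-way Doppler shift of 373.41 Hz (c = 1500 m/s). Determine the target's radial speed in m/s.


From fd = 2*f*v/c, v = c*fd/(2*f) = 1500 * 373.41 / (2*21477) = 13.04

13.04 m/s


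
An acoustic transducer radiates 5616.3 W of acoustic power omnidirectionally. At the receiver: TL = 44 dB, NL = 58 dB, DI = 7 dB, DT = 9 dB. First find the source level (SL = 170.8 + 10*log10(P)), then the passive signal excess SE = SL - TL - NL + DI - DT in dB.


Step 1: SL = 170.8 + 10*log10(5616.3) = 208.29 dB
Step 2: SE = SL - TL - NL + DI - DT = 208.29 - 44 - 58 + 7 - 9 = 104.29

104.29 dB


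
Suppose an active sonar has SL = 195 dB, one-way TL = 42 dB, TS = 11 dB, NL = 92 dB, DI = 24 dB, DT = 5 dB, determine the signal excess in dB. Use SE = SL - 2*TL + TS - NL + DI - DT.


49 dB


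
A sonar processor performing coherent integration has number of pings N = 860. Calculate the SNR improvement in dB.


29.34 dB


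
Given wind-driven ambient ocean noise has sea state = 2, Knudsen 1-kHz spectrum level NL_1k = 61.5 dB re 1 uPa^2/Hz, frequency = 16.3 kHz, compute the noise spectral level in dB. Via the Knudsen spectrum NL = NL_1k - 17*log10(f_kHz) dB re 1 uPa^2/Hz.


NL = NL_1k - 17*log10(f_kHz) = 61.5 - 17*log10(16.3) = 61.5 - (20.61) = 40.89

40.89 dB


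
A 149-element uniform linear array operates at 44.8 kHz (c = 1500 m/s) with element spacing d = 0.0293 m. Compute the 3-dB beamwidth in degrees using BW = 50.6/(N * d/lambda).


Step 1: lambda = 1500/44800 = 0.03348 m
Step 2: d/lambda = 0.0293/0.03348 = 0.8751
Step 3: BW = 50.6/(N * d/lambda) = 50.6/(149 * 0.8751) = 0.39

0.39 deg


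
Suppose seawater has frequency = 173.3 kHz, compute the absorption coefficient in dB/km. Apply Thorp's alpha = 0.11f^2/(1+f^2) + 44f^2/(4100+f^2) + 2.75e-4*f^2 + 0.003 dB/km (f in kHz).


47.087 dB/km


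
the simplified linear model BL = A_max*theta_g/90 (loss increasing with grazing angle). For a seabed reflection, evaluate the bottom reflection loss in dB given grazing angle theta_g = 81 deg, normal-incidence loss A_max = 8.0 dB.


BL = A_max * theta_g / 90 = 8.0 * 81 / 90 = 7.2

7.2 dB


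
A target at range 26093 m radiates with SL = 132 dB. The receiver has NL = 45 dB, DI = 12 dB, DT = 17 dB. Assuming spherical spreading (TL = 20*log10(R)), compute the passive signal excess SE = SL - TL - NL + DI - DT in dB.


Step 1: TL = 20*log10(26093) = 88.33 dB
Step 2: SE = 132 - 88.33 - 45 + 12 - 17 = -6.33

-6.33 dB


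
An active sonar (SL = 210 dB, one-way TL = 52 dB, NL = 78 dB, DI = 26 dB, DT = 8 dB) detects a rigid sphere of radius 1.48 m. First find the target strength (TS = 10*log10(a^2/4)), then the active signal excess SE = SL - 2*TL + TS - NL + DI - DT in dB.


Step 1: TS = 10*log10(1.48^2/4) = -2.62 dB
Step 2: SE = SL - 2*TL + TS - NL + DI - DT = 210 - 2*52 + (-2.62) - 78 + 26 - 8 = 43.38

43.38 dB


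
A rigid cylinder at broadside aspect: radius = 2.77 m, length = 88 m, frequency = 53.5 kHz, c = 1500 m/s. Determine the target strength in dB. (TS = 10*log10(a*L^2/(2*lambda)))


55.83 dB


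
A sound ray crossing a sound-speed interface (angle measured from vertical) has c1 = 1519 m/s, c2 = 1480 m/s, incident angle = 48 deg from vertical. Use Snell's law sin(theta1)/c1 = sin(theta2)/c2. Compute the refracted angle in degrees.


sin(theta2) = (c2/c1)*sin(theta1) = (1480/1519)*sin(48 deg) = 0.72406
theta2 = arcsin(0.72406) = 46.39

46.39 deg


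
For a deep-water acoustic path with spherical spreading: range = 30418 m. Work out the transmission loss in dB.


89.66 dB


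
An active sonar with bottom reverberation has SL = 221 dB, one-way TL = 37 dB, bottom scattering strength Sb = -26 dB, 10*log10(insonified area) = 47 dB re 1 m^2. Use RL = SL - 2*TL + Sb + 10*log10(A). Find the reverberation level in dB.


168 dB


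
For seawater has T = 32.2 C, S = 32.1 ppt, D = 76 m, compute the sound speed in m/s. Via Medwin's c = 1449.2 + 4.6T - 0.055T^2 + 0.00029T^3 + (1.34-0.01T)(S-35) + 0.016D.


c = 1449.2 + 4.6*32.2 - 0.055*32.2^2 + 0.00029*32.2^3 + (1.34 - 0.01*32.2)*(32.1 - 35) + 0.016*76 = 1548.24

1548.24 m/s


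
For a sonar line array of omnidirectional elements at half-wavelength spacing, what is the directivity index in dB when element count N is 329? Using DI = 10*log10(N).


DI = 10*log10(329) = 25.17

25.17 dB


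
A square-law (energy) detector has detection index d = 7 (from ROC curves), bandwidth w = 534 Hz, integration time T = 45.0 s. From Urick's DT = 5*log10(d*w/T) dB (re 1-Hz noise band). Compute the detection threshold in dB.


9.6 dB


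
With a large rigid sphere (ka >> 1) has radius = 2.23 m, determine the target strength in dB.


TS = 10*log10(2.23^2 / 4) = 10*log10(1.243225) = 0.95

0.95 dB


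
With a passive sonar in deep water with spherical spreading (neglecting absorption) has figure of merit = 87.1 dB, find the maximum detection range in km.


At max range FOM = TL, so 20*log10(R) = 87.1
R = 10^(87.1/20) = 22646.44 m = 22.65 km

22.65 km


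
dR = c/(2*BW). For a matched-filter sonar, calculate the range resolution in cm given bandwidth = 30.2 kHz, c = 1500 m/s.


2.48 cm


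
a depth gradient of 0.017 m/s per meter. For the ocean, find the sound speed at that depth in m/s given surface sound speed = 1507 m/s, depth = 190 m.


c = 1507 + 0.017 * 190 = 1510.23

1510.23 m/s


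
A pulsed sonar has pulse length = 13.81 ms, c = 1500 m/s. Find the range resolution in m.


dR = c*tau/2 = 1500 * 13.81e-3 / 2 = 10.3575

10.3575 m


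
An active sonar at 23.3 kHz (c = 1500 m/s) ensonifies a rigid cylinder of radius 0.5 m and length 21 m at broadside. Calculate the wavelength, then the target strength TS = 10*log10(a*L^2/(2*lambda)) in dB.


Step 1: lambda = c/f = 1500/23300 = 0.06438 m
Step 2: TS = 10*log10(a*L^2/(2*lambda)) = 10*log10(0.5*21^2/(2*0.06438)) = 32.34

32.34 dB


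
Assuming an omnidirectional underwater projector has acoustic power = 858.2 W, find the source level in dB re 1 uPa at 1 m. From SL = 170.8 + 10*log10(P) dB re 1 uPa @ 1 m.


SL = 170.8 + 10*log10(858.2) = 170.8 + 29.34 = 200.14

200.14 dB


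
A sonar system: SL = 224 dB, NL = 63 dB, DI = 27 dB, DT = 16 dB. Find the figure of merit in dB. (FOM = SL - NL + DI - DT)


FOM = SL - NL + DI - DT = 224 - 63 + 27 - 16 = 172

172 dB


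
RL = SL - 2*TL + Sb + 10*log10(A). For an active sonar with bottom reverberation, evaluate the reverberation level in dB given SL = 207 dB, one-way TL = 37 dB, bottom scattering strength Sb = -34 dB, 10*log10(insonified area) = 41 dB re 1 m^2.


RL = SL - 2*TL + Sb + 10*log10(A) = 207 - 2*37 + (-34) + 41 = 140

140 dB


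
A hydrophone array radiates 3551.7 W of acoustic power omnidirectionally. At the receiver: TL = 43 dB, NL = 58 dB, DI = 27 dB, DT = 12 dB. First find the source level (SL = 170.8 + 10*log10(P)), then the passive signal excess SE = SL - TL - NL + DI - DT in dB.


Step 1: SL = 170.8 + 10*log10(3551.7) = 206.3 dB
Step 2: SE = SL - TL - NL + DI - DT = 206.3 - 43 - 58 + 27 - 12 = 120.3

120.3 dB


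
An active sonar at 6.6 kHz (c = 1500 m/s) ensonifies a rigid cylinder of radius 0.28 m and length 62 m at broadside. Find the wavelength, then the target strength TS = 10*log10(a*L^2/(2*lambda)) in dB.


Step 1: lambda = c/f = 1500/6600 = 0.22727 m
Step 2: TS = 10*log10(a*L^2/(2*lambda)) = 10*log10(0.28*62^2/(2*0.22727)) = 33.74

33.74 dB


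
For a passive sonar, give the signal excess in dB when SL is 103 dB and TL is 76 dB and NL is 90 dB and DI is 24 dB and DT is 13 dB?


SE = SL - TL - NL + DI - DT = 103 - 76 - 90 + 24 - 13 = -52

-52 dB


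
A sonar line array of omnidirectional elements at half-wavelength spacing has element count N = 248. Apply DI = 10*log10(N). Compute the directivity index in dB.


DI = 10*log10(248) = 23.94

23.94 dB


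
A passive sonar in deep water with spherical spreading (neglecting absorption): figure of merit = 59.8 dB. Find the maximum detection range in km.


0.98 km


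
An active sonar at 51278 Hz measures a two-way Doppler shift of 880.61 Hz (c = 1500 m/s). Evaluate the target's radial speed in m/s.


12.88 m/s


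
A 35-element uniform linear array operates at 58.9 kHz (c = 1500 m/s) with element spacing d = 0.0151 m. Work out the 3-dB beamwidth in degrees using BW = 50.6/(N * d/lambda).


Step 1: lambda = 1500/58900 = 0.02547 m
Step 2: d/lambda = 0.0151/0.02547 = 0.5929
Step 3: BW = 50.6/(N * d/lambda) = 50.6/(35 * 0.5929) = 2.44

2.44 deg


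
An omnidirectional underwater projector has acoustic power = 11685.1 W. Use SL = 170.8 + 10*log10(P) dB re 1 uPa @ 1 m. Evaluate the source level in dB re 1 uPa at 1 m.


SL = 170.8 + 10*log10(11685.1) = 170.8 + 40.68 = 211.48

211.48 dB


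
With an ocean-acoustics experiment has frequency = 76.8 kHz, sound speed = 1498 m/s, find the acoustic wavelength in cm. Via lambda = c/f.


lambda = c/f = 1498 / 76800 = 0.0195 m = 1.95 cm

1.95 cm


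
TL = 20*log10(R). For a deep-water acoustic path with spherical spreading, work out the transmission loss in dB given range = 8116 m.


TL = 20*log10(8116) = 78.19

78.19 dB


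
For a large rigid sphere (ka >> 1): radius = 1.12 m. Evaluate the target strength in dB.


TS = 10*log10(1.12^2 / 4) = 10*log10(0.3136) = -5.04

-5.04 dB


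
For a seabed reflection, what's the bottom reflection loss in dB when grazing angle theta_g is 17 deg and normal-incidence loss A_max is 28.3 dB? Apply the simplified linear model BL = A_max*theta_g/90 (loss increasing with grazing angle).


BL = A_max * theta_g / 90 = 28.3 * 17 / 90 = 5.35

5.35 dB


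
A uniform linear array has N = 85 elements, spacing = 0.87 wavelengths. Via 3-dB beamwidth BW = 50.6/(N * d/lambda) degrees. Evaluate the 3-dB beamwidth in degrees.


BW = 50.6 / (85 * 0.87) = 50.6 / 73.95 = 0.68

0.68 deg


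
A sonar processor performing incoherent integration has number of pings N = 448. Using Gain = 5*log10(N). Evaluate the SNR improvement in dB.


Gain = 5*log10(448) = 13.26

13.26 dB


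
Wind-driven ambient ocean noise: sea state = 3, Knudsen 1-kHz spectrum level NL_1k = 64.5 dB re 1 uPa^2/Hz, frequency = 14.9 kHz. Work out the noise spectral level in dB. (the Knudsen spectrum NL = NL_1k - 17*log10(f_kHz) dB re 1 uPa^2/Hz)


NL = NL_1k - 17*log10(f_kHz) = 64.5 - 17*log10(14.9) = 64.5 - (19.94) = 44.56

44.56 dB


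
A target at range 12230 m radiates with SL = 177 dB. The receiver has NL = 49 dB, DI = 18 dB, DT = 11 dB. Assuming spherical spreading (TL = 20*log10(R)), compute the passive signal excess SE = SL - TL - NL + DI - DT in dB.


Step 1: TL = 20*log10(12230) = 81.75 dB
Step 2: SE = 177 - 81.75 - 49 + 18 - 11 = 53.25

53.25 dB


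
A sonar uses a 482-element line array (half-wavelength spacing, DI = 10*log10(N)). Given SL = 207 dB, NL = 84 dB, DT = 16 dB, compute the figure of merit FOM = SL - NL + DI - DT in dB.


Step 1: DI = 10*log10(482) = 26.83 dB
Step 2: FOM = SL - NL + DI - DT = 207 - 84 + 26.83 - 16 = 133.83

133.83 dB


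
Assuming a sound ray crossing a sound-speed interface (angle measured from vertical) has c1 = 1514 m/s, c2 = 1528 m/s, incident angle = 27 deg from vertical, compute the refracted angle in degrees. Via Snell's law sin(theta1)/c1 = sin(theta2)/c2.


27.27 deg


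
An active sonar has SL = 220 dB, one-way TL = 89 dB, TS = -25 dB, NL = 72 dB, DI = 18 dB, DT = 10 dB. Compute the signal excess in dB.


SE = SL - 2*TL + TS - NL + DI - DT = 220 - 2*89 + (-25) - 72 + 18 - 10 = -47

-47 dB


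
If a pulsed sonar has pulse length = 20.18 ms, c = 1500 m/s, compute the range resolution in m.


dR = c*tau/2 = 1500 * 20.18e-3 / 2 = 15.135

15.135 m


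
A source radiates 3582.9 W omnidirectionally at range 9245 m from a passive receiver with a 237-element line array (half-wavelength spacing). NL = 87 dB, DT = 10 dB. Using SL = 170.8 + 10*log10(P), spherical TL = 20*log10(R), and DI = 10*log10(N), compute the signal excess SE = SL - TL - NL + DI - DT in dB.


Step 1: SL = 170.8 + 10*log10(3582.9) = 206.34 dB
Step 2: TL = 20*log10(9245) = 79.32 dB
Step 3: DI = 10*log10(237) = 23.75 dB
Step 4: SE = SL - TL - NL + DI - DT = 206.34 - 79.32 - 87 + 23.75 - 10 = 53.77

53.77 dB


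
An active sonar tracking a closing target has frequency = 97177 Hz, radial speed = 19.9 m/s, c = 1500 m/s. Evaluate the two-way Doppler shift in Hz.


2578.43 Hz


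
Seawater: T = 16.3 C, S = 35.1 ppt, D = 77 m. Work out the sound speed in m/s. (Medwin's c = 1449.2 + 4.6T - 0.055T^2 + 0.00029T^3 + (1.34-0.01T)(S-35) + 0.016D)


c = 1449.2 + 4.6*16.3 - 0.055*16.3^2 + 0.00029*16.3^3 + (1.34 - 0.01*16.3)*(35.1 - 35) + 0.016*77 = 1512.17

1512.17 m/s


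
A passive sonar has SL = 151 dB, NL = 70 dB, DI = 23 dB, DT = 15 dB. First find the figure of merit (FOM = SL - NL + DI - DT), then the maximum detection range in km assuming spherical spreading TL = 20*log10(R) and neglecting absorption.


Step 1: FOM = SL - NL + DI - DT = 151 - 70 + 23 - 15 = 89 dB
Step 2: at max range FOM = TL = 20*log10(R), so R = 10^(89/20) = 28183.83 m = 28.18 km

28.18 km


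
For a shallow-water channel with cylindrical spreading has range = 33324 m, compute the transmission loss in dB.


TL = 10*log10(33324) = 45.23

45.23 dB


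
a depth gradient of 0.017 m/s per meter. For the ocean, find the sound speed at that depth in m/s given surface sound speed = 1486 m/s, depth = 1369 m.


c = 1486 + 0.017 * 1369 = 1509.273

1509.273 m/s


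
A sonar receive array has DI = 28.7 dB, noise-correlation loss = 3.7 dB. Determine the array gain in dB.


25.0 dB


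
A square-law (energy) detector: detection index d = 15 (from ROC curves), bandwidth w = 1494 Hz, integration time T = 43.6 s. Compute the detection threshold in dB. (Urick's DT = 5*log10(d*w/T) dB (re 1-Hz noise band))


DT = 5*log10(d*w/T) = 5*log10(15 * 1494 / 43.6) = 5*log10(513.99) = 13.55

13.55 dB


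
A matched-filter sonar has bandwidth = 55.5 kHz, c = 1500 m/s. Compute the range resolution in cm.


dR = c/(2*BW) = 1500 / (2 * 55.5e3) = 0.0135 m = 1.35 cm

1.35 cm


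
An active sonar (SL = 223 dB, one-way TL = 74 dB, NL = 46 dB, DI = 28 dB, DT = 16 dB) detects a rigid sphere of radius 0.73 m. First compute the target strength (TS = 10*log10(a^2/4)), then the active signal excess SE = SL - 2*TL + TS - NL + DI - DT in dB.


Step 1: TS = 10*log10(0.73^2/4) = -8.75 dB
Step 2: SE = SL - 2*TL + TS - NL + DI - DT = 223 - 2*74 + (-8.75) - 46 + 28 - 16 = 32.25

32.25 dB


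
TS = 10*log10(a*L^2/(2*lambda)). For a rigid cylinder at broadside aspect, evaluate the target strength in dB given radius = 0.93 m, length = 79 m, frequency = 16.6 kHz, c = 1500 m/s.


lambda = 1500/16600 = 0.09036 m
TS = 10*log10(0.93*79^2/(2*0.09036)) = 45.07

45.07 dB


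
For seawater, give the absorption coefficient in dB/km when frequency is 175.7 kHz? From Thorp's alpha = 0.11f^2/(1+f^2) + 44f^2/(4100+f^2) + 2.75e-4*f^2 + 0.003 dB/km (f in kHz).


f^2 = 30870.49
alpha = 0.11*30870.49/(1+30870.49) + 44*30870.49/(4100+30870.49) + 2.75e-4*30870.49 + 0.003 = 47.444

47.444 dB/km


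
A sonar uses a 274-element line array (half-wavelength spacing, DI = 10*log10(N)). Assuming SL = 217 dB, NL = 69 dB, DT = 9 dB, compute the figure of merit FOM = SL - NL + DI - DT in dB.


Step 1: DI = 10*log10(274) = 24.38 dB
Step 2: FOM = SL - NL + DI - DT = 217 - 69 + 24.38 - 9 = 163.38

163.38 dB


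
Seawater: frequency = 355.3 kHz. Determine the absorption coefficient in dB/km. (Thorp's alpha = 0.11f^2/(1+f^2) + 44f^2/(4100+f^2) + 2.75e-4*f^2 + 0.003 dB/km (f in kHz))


77.444 dB/km


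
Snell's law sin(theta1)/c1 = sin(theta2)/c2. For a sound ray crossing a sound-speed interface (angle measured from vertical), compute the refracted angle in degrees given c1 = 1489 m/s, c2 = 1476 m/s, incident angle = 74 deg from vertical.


sin(theta2) = (c2/c1)*sin(theta1) = (1476/1489)*sin(74 deg) = 0.95287
theta2 = arcsin(0.95287) = 72.34

72.34 deg


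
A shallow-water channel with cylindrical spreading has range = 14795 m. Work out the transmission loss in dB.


TL = 10*log10(14795) = 41.7

41.7 dB


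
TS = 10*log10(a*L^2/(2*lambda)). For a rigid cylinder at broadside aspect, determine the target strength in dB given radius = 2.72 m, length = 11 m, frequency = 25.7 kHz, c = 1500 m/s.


34.5 dB


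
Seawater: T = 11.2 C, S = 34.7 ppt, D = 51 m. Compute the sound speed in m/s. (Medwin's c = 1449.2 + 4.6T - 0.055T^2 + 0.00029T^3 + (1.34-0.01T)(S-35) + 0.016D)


1494.68 m/s


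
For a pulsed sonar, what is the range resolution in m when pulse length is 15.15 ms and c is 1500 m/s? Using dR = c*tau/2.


11.3625 m


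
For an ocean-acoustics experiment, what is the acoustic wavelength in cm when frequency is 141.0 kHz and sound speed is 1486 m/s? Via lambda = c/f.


lambda = c/f = 1486 / 141000 = 0.0105 m = 1.05 cm

1.05 cm


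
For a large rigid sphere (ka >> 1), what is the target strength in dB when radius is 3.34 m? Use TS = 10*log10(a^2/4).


4.45 dB


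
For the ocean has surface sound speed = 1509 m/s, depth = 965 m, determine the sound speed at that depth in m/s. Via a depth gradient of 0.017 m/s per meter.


c = 1509 + 0.017 * 965 = 1525.405

1525.405 m/s


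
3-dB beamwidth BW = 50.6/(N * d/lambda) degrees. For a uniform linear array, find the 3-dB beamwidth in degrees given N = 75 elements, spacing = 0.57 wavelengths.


BW = 50.6 / (75 * 0.57) = 50.6 / 42.75 = 1.18

1.18 deg


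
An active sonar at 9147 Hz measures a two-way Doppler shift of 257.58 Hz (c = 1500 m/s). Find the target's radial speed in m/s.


From fd = 2*f*v/c, v = c*fd/(2*f) = 1500 * 257.58 / (2*9147) = 21.12

21.12 m/s


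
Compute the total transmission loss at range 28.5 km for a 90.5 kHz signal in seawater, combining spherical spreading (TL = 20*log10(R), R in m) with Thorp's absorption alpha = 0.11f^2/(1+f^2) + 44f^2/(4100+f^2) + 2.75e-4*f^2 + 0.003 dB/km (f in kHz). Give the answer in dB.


Step 1 (Thorp): alpha = 0.11*8190.25/(1+8190.25) + 44*8190.25/(4100+8190.25) + 2.75e-4*8190.25 + 0.003 = 31.687 dB/km
Step 2: TL_spread = 20*log10(28500) = 89.1 dB
Step 3: TL_abs = alpha*R = 31.687 * 28.5 = 903.08 dB
Step 4: TL_total = 89.1 + 903.08 = 992.18

992.18 dB


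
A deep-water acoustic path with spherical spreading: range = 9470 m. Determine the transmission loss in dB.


79.53 dB


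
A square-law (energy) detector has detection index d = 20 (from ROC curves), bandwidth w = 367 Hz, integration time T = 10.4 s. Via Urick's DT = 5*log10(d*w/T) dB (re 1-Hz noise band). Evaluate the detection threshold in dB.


14.24 dB


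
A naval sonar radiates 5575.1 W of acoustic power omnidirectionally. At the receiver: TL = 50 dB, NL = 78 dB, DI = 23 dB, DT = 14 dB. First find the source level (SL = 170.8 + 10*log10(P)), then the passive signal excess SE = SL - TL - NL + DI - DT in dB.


Step 1: SL = 170.8 + 10*log10(5575.1) = 208.26 dB
Step 2: SE = SL - TL - NL + DI - DT = 208.26 - 50 - 78 + 23 - 14 = 89.26

89.26 dB


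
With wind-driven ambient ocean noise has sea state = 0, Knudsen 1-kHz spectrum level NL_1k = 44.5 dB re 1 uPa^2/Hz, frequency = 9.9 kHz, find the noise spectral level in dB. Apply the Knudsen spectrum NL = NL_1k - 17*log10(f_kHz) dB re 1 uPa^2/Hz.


27.57 dB


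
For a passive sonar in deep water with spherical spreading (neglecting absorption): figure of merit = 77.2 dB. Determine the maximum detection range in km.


7.24 km


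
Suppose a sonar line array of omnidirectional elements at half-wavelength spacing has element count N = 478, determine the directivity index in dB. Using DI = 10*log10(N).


DI = 10*log10(478) = 26.79

26.79 dB
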